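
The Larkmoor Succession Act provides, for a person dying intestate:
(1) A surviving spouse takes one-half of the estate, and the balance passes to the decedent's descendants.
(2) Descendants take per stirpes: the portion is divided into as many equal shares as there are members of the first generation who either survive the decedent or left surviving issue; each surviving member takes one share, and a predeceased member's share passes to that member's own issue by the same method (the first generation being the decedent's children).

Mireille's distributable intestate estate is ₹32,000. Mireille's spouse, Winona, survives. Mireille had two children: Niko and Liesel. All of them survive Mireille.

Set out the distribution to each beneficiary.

Winona takes one-half of ₹32,000 = ₹16,000. The remaining ₹16,000 passes to the descendants.
The descendants' portion (₹16,000) is divided into 2 shares of ₹8,000: Niko and Liesel each take ₹8,000.

Winona: ₹16,000; Niko: ₹8,000; Liesel: ₹8,000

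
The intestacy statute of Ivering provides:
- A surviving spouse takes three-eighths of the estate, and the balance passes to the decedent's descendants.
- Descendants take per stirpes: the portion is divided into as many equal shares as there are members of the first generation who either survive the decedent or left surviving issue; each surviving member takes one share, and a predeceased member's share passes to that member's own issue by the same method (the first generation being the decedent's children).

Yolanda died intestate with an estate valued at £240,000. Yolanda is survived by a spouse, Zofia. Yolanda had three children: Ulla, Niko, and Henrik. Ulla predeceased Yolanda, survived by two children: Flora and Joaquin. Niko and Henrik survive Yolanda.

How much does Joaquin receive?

Zofia takes three-eighths of £240,000 = £90,000. The remaining £150,000 passes to the descendants.
The descendants' portion (£150,000) is divided into 3 shares of £50,000: Niko and Henrik each take £50,000; Ulla's £50,000 share passes to Ulla's issue.
Ulla's share (£50,000) is divided into 2 shares of £25,000: Flora and Joaquin each take £25,000.

Joaquin receives £25,000.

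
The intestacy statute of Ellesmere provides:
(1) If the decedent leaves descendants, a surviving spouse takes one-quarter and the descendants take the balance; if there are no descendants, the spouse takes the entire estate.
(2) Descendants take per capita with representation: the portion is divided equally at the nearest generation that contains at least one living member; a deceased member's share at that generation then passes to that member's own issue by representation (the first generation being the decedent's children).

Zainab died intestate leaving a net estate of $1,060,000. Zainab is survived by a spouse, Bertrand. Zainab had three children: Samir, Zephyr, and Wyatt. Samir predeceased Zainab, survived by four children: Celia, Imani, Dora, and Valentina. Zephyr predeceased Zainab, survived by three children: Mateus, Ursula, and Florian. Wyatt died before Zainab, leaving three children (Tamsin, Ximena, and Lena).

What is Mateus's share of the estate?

Bertrand takes one-quarter of $1,060,000 = $265,000. The remaining $795,000 passes to the descendants.
No child survives, so the initial division is made at the grandchildren's generation.
The descendants' portion ($795,000) is divided into 10 shares of $79,500: Celia, Imani, Dora, Valentina, Mateus, Ursula, Florian, Tamsin, Ximena, and Lena each take $79,500.

Mateus receives $79,500.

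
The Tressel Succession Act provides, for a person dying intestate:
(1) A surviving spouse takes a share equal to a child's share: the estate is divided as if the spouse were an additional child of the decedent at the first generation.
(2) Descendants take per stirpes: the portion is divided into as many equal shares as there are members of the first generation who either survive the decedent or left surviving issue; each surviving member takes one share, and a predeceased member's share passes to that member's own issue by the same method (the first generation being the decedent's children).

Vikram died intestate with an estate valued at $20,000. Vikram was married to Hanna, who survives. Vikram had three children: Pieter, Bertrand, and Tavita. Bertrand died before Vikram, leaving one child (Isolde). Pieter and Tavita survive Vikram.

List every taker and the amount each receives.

The spouse counts as an additional share at the children's level, so there are 4 primary shares of $5,000. Hanna takes one such share ($5,000).
The children's combined portion ($15,000) is divided into 3 shares of $5,000: Pieter and Tavita each take $5,000; Bertrand's $5,000 share passes to Bertrand's issue.
Bertrand's share ($5,000) passes entirely to Isolde.

Hanna: $5,000; Pieter: $5,000; Isolde: $5,000; Tavita: $5,000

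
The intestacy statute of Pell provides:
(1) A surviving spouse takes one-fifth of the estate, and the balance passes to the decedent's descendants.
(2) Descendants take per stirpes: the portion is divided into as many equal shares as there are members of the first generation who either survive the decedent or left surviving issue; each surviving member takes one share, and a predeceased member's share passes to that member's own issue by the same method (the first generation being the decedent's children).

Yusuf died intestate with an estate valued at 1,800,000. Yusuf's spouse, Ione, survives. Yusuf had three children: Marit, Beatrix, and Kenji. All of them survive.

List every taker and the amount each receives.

Ione takes one-fifth of 1,800,000 = 360,000. The remaining 1,440,000 passes to the descendants.
The descendants' portion (1,440,000) is divided into 3 shares of 480,000: Marit, Beatrix, and Kenji each take 480,000.

Ione: 360,000; Marit: 480,000; Beatrix: 480,000; Kenji: 480,000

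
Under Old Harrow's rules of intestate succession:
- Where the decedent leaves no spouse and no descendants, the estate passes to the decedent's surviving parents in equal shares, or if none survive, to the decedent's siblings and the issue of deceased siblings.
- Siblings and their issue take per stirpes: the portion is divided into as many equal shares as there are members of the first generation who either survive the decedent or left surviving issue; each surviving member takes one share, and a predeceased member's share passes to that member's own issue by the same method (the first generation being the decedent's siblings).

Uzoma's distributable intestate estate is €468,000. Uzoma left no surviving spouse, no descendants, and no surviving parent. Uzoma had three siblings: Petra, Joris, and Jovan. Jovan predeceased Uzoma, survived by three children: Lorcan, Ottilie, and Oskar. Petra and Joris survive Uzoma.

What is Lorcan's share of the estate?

The entire €468,000 passes to the siblings and their issue.
That amount (€468,000) is divided into 3 shares of €156,000: Petra and Joris each take €156,000; Jovan's €156,000 share passes to Jovan's issue.
Jovan's share (€156,000) is divided into 3 shares of €52,000: Lorcan, Ottilie, and Oskar each take €52,000.

Lorcan receives €52,000.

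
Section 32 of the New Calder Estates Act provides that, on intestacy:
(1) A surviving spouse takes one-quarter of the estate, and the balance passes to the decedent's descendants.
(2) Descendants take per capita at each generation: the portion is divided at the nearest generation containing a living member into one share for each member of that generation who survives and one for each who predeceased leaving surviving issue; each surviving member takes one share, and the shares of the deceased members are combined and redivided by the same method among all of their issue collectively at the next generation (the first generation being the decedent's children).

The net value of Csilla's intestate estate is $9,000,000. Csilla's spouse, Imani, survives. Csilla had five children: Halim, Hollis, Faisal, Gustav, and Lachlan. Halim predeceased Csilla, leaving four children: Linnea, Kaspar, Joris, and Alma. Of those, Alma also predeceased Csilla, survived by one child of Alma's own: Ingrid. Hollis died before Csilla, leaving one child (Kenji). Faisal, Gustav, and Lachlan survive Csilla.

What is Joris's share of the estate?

Joris receives $540,000.

Imani takes one-quarter of $9,000,000 = $2,250,000. The remaining $6,750,000 passes to the descendants.
The descendants' portion ($6,750,000) is divided at the children's generation into 5 shares of $1,350,000. Faisal, Gustav, and Lachlan each take $1,350,000. The 2 shares of the deceased (Halim and Hollis) are combined into a pool of $2,700,000.
That pool ($2,700,000) is divided at the grandchildren's generation into 5 shares of $540,000. Linnea, Kaspar, Joris, and Kenji each take $540,000. The remaining share for the deceased Alma ($540,000) is carried to the next generation.
That pool ($540,000) passes entirely to Ingrid, the sole taker at the great-grandchildren's generation.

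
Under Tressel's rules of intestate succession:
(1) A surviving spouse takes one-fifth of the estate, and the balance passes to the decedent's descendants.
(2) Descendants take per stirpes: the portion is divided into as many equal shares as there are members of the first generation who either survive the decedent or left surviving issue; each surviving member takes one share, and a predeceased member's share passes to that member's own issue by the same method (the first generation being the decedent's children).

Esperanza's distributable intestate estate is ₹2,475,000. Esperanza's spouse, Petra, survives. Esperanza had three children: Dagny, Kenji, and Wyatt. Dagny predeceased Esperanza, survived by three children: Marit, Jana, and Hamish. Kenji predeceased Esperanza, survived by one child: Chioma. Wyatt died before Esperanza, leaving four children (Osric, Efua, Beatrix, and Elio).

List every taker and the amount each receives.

Petra takes one-fifth of ₹2,475,000 = ₹495,000. The remaining ₹1,980,000 passes to the descendants.
The descendants' portion (₹1,980,000) is divided into 3 shares of ₹660,000: Dagny's ₹660,000 share passes to Dagny's issue; Kenji's ₹660,000 share passes to Kenji's issue; Wyatt's ₹660,000 share passes to Wyatt's issue.
Dagny's share (₹660,000) is divided into 3 shares of ₹220,000: Marit, Jana, and Hamish each take ₹220,000.
Kenji's share (₹660,000) passes entirely to Chioma.
Wyatt's share (₹660,000) is divided into 4 shares of ₹165,000: Osric, Efua, Beatrix, and Elio each take ₹165,000.

Petra: ₹495,000; Marit: ₹220,000; Jana: ₹220,000; Hamish: ₹220,000; Chioma: ₹660,000; Osric: ₹165,000; Efua: ₹165,000; Beatrix: ₹165,000; Elio: ₹165,000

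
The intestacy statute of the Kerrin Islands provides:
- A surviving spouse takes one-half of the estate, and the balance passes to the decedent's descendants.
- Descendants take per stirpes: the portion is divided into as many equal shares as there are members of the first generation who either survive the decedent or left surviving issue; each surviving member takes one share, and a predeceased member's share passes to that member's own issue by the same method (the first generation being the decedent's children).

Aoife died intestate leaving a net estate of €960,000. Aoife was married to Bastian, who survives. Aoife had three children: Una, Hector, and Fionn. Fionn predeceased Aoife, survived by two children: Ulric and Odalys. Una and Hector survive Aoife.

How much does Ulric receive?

Bastian takes one-half of €960,000 = €480,000. The remaining €480,000 passes to the descendants.
The descendants' portion (€480,000) is divided into 3 shares of €160,000: Una and Hector each take €160,000; Fionn's €160,000 share passes to Fionn's issue.
Fionn's share (€160,000) is divided into 2 shares of €80,000: Ulric and Odalys each take €80,000.

Ulric receives €80,000.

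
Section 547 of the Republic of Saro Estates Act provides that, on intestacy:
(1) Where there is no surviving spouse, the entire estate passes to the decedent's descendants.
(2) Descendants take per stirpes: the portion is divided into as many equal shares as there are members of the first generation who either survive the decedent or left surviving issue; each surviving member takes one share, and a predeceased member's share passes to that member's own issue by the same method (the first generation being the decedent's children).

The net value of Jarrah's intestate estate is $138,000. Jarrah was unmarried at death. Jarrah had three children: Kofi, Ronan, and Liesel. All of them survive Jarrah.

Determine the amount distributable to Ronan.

The entire $138,000 passes to the descendants.
That amount ($138,000) is divided into 3 shares of $46,000: Kofi, Ronan, and Liesel each take $46,000.

Ronan receives $46,000.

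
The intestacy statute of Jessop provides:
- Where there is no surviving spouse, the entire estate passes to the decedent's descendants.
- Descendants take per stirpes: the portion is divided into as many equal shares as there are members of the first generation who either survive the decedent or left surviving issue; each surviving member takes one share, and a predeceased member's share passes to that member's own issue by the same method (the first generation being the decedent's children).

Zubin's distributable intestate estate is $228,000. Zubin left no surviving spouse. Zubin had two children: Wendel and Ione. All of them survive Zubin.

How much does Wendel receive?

Wendel receives $114,000.

The entire $228,000 passes to the descendants.
That amount ($228,000) is divided into 2 shares of $114,000: Wendel and Ione each take $114,000.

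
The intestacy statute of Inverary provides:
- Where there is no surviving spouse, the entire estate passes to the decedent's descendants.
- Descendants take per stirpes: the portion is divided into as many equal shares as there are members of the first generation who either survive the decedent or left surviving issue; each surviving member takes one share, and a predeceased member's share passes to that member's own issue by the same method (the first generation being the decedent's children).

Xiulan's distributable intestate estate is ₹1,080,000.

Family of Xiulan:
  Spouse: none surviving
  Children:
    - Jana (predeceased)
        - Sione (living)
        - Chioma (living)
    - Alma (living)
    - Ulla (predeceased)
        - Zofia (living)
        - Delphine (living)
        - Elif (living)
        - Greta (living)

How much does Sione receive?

The entire ₹1,080,000 passes to the descendants.
That amount (₹1,080,000) is divided into 3 shares of ₹360,000: Alma takes ₹360,000; Jana's ₹360,000 share passes to Jana's issue; Ulla's ₹360,000 share passes to Ulla's issue.
Jana's share (₹360,000) is divided into 2 shares of ₹180,000: Sione and Chioma each take ₹180,000.
Ulla's share (₹360,000) is divided into 4 shares of ₹90,000: Zofia, Delphine, Elif, and Greta each take ₹90,000.

Sione receives ₹180,000.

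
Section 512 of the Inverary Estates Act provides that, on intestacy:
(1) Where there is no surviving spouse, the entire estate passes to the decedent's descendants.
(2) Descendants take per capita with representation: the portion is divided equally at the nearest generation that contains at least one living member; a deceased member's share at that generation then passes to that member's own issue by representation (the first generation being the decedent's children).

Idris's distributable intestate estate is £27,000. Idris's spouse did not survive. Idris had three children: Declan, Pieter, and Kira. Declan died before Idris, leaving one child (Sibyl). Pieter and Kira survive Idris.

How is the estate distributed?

The entire £27,000 passes to the descendants.
That amount (£27,000) is divided into 3 shares of £9,000: Pieter and Kira each take £9,000; Declan's £9,000 share passes to Declan's issue.
Declan's share (£9,000) passes entirely to Sibyl.

Sibyl: £9,000; Pieter: £9,000; Kira: £9,000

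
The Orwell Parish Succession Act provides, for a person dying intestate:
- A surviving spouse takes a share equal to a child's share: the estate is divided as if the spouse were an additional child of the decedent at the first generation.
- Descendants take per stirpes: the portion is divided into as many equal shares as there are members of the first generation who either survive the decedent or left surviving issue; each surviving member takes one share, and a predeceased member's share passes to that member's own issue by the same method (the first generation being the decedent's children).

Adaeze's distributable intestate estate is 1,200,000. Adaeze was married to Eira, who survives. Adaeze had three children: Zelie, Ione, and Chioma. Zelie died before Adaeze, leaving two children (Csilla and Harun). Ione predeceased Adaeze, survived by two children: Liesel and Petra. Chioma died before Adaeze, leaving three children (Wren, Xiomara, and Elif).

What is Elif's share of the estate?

The spouse counts as an additional share at the children's level, so there are 4 primary shares of 300,000. Eira takes one such share (300,000).
The children's combined portion (900,000) is divided into 3 shares of 300,000: Zelie's 300,000 share passes to Zelie's issue; Ione's 300,000 share passes to Ione's issue; Chioma's 300,000 share passes to Chioma's issue.
Zelie's share (300,000) is divided into 2 shares of 150,000: Csilla and Harun each take 150,000.
Ione's share (300,000) is divided into 2 shares of 150,000: Liesel and Petra each take 150,000.
Chioma's share (300,000) is divided into 3 shares of 100,000: Wren, Xiomara, and Elif each take 100,000.

Elif receives 100,000.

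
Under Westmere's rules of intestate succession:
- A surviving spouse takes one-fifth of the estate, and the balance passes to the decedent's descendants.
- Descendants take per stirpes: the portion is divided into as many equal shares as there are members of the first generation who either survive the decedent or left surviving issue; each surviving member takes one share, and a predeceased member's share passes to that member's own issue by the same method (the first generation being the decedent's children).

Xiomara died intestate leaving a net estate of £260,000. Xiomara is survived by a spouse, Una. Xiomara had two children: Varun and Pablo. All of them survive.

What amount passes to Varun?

Una takes one-fifth of £260,000 = £52,000. The remaining £208,000 passes to the descendants.
The descendants' portion (£208,000) is divided into 2 shares of £104,000: Varun and Pablo each take £104,000.

Varun receives £104,000.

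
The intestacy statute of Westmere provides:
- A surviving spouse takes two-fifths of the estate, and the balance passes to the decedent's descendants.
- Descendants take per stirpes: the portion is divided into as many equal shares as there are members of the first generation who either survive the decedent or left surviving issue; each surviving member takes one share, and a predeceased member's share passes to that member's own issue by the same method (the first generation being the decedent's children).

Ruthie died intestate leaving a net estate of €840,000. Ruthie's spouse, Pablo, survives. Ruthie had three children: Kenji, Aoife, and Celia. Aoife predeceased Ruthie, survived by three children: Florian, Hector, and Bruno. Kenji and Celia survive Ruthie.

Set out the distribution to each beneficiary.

Pablo: €336,000; Kenji: €168,000; Florian: €56,000; Hector: €56,000; Bruno: €56,000; Celia: €168,000

Pablo takes two-fifths of €840,000 = €336,000. The remaining €504,000 passes to the descendants.
The descendants' portion (€504,000) is divided into 3 shares of €168,000: Kenji and Celia each take €168,000; Aoife's €168,000 share passes to Aoife's issue.
Aoife's share (€168,000) is divided into 3 shares of €56,000: Florian, Hector, and Bruno each take €56,000.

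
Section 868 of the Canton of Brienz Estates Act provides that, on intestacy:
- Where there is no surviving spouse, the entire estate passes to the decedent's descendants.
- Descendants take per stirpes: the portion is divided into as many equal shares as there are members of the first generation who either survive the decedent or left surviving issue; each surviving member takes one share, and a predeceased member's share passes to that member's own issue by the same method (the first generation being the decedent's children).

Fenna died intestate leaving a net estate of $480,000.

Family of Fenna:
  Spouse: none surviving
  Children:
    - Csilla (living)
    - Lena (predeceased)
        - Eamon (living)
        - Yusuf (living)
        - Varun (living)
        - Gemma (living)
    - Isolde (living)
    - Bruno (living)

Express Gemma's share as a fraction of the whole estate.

The entire $480,000 passes to the descendants.
That amount ($480,000) is divided into 4 shares of $120,000: Csilla, Isolde, and Bruno each take $120,000; Lena's $120,000 share passes to Lena's issue.
Lena's share ($120,000) is divided into 4 shares of $30,000: Eamon, Yusuf, Varun, and Gemma each take $30,000.

Gemma receives 1/16 of the estate.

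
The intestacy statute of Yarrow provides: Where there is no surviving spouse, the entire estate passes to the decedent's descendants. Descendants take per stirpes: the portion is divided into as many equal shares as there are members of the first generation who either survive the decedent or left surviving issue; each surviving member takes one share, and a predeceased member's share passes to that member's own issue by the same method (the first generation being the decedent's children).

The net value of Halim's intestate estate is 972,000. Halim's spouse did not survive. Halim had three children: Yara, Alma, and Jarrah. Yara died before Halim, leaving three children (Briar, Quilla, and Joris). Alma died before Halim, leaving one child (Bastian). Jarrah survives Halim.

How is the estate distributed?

The entire 972,000 passes to the descendants.
That amount (972,000) is divided into 3 shares of 324,000: Jarrah takes 324,000; Yara's 324,000 share passes to Yara's issue; Alma's 324,000 share passes to Alma's issue.
Yara's share (324,000) is divided into 3 shares of 108,000: Briar, Quilla, and Joris each take 108,000.
Alma's share (324,000) passes entirely to Bastian.

Briar: 108,000; Quilla: 108,000; Joris: 108,000; Bastian: 324,000; Jarrah: 324,000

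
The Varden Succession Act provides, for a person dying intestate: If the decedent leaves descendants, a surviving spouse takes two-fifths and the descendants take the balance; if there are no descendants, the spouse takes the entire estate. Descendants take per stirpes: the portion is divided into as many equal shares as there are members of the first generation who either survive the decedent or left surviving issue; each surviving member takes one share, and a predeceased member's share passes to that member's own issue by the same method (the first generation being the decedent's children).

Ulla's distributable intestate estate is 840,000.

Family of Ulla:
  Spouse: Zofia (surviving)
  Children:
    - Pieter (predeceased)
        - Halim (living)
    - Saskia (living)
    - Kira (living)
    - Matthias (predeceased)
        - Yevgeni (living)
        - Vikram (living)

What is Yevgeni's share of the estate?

Zofia takes two-fifths of 840,000 = 336,000. The remaining 504,000 passes to the descendants.
The descendants' portion (504,000) is divided into 4 shares of 126,000: Saskia and Kira each take 126,000; Pieter's 126,000 share passes to Pieter's issue; Matthias's 126,000 share passes to Matthias's issue.
Pieter's share (126,000) passes entirely to Halim.
Matthias's share (126,000) is divided into 2 shares of 63,000: Yevgeni and Vikram each take 63,000.

Yevgeni receives 63,000.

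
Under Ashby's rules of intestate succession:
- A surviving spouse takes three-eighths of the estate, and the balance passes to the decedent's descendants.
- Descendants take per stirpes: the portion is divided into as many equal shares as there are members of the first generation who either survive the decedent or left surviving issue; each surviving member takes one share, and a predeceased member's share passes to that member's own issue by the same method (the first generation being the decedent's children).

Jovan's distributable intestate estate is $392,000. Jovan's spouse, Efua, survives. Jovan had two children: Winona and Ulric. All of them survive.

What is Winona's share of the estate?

Winona receives $122,500.

Efua takes three-eighths of $392,000 = $147,000. The remaining $245,000 passes to the descendants.
The descendants' portion ($245,000) is divided into 2 shares of $122,500: Winona and Ulric each take $122,500.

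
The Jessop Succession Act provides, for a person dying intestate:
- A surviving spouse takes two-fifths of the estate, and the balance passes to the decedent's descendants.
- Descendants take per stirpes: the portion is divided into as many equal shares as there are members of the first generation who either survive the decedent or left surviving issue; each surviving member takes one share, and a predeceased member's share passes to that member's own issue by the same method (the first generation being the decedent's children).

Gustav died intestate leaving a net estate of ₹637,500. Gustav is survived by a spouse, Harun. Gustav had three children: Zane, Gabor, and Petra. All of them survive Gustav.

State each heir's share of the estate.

Harun: ₹255,000; Zane: ₹127,500; Gabor: ₹127,500; Petra: ₹127,500

Harun takes two-fifths of ₹637,500 = ₹255,000. The remaining ₹382,500 passes to the descendants.
The descendants' portion (₹382,500) is divided into 3 shares of ₹127,500: Zane, Gabor, and Petra each take ₹127,500.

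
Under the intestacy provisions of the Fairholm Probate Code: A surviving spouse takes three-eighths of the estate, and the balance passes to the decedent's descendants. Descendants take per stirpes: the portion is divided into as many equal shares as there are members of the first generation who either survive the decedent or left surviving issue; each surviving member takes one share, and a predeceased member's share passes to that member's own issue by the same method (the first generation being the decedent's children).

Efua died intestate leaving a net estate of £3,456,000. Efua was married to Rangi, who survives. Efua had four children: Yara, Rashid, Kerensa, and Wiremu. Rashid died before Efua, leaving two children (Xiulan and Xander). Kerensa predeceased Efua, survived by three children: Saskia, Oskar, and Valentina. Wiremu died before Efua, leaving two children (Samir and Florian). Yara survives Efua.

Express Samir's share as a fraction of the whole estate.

Rangi takes three-eighths of £3,456,000 = £1,296,000. The remaining £2,160,000 passes to the descendants.
The descendants' portion (£2,160,000) is divided into 4 shares of £540,000: Yara takes £540,000; Rashid's £540,000 share passes to Rashid's issue; Kerensa's £540,000 share passes to Kerensa's issue; Wiremu's £540,000 share passes to Wiremu's issue.
Rashid's share (£540,000) is divided into 2 shares of £270,000: Xiulan and Xander each take £270,000.
Kerensa's share (£540,000) is divided into 3 shares of £180,000: Saskia, Oskar, and Valentina each take £180,000.
Wiremu's share (£540,000) is divided into 2 shares of £270,000: Samir and Florian each take £270,000.

Samir receives 5/64 of the estate.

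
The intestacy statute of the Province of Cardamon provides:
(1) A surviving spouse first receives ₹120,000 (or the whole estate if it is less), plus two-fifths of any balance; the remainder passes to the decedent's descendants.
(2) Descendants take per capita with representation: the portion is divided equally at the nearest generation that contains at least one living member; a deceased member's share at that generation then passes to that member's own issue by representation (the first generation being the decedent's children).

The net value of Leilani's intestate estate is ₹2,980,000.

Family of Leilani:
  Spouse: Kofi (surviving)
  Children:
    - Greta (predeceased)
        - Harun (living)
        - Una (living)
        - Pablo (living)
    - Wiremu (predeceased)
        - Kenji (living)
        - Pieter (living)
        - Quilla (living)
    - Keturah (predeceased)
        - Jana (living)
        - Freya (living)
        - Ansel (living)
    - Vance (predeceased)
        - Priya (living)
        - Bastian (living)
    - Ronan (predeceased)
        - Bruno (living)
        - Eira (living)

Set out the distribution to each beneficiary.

Kofi: ₹1,264,000; Harun: ₹132,000; Una: ₹132,000; Pablo: ₹132,000; Kenji: ₹132,000; Pieter: ₹132,000; Quilla: ₹132,000; Jana: ₹132,000; Freya: ₹132,000; Ansel: ₹132,000; Priya: ₹132,000; Bastian: ₹132,000; Bruno: ₹132,000; Eira: ₹132,000

Kofi first takes ₹120,000, leaving a balance of ₹2,860,000. Kofi then takes two-fifths of the balance (₹1,144,000), for a total of ₹1,264,000. The remaining ₹1,716,000 passes to the descendants.
No child survives, so the initial division is made at the grandchildren's generation.
The descendants' portion (₹1,716,000) is divided into 13 shares of ₹132,000: Harun, Una, Pablo, Kenji, Pieter, Quilla, Jana, Freya, Ansel, Priya, Bastian, Bruno, and Eira each take ₹132,000.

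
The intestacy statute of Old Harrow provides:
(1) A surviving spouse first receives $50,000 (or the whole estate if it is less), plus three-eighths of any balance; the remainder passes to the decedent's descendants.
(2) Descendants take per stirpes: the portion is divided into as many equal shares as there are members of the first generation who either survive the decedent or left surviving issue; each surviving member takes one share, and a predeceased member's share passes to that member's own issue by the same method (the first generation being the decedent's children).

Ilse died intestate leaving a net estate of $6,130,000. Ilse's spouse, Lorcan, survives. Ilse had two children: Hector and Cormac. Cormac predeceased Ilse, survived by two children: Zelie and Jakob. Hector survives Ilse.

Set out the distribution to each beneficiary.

Lorcan first takes $50,000, leaving a balance of $6,080,000. Lorcan then takes three-eighths of the balance ($2,280,000), for a total of $2,330,000. The remaining $3,800,000 passes to the descendants.
The descendants' portion ($3,800,000) is divided into 2 shares of $1,900,000: Hector takes $1,900,000; Cormac's $1,900,000 share passes to Cormac's issue.
Cormac's share ($1,900,000) is divided into 2 shares of $950,000: Zelie and Jakob each take $950,000.

Lorcan: $2,330,000; Hector: $1,900,000; Zelie: $950,000; Jakob: $950,000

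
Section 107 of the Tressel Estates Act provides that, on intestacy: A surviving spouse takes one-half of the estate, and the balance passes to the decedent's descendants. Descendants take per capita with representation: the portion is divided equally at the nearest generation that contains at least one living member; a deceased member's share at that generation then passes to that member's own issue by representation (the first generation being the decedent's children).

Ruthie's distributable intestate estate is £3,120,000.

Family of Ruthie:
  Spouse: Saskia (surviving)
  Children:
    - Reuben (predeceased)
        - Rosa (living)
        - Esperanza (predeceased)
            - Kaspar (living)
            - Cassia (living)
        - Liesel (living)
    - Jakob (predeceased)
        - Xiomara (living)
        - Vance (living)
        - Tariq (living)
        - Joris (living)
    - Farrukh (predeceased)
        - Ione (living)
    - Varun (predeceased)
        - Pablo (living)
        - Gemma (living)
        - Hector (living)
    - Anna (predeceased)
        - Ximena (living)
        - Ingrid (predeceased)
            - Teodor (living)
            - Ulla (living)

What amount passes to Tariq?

Tariq receives £120,000.

Saskia takes one-half of £3,120,000 = £1,560,000. The remaining £1,560,000 passes to the descendants.
No child survives, so the initial division is made at the grandchildren's generation.
The descendants' portion (£1,560,000) is divided into 13 shares of £120,000: Rosa, Liesel, Xiomara, Vance, Tariq, Joris, Ione, Pablo, Gemma, Hector, and Ximena each take £120,000; Esperanza's £120,000 share passes to Esperanza's issue; Ingrid's £120,000 share passes to Ingrid's issue.
Esperanza's share (£120,000) is divided into 2 shares of £60,000: Kaspar and Cassia each take £60,000.
Ingrid's share (£120,000) is divided into 2 shares of £60,000: Teodor and Ulla each take £60,000.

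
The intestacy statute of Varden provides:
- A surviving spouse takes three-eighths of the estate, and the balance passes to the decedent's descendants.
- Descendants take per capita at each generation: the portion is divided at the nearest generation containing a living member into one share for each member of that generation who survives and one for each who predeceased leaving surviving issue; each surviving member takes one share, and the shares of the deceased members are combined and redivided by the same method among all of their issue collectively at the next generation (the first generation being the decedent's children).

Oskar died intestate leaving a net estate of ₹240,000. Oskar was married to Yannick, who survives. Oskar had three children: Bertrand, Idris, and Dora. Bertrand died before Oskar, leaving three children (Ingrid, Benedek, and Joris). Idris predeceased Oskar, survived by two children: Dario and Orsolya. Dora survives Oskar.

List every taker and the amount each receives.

Yannick: ₹90,000; Ingrid: ₹20,000; Benedek: ₹20,000; Joris: ₹20,000; Dario: ₹20,000; Orsolya: ₹20,000; Dora: ₹50,000

Yannick takes three-eighths of ₹240,000 = ₹90,000. The remaining ₹150,000 passes to the descendants.
The descendants' portion (₹150,000) is divided at the children's generation into 3 shares of ₹50,000. Dora takes ₹50,000. The 2 shares of the deceased (Bertrand and Idris) are combined into a pool of ₹100,000.
That pool (₹100,000) is divided at the grandchildren's generation equally among Ingrid, Benedek, Joris, Dario, and Orsolya: ₹20,000 each.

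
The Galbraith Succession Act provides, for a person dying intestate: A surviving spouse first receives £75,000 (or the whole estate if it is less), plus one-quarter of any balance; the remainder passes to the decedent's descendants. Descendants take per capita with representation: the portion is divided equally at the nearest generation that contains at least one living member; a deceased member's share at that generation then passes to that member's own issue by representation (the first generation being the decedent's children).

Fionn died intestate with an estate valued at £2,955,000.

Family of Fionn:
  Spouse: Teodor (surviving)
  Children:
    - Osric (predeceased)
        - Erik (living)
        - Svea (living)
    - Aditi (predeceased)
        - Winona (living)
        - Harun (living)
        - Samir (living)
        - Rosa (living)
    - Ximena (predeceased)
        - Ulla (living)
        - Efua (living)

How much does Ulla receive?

Teodor first takes £75,000, leaving a balance of £2,880,000. Teodor then takes one-quarter of the balance (£720,000), for a total of £795,000. The remaining £2,160,000 passes to the descendants.
No child survives, so the initial division is made at the grandchildren's generation.
The descendants' portion (£2,160,000) is divided into 8 shares of £270,000: Erik, Svea, Winona, Harun, Samir, Rosa, Ulla, and Efua each take £270,000.

Ulla receives £270,000.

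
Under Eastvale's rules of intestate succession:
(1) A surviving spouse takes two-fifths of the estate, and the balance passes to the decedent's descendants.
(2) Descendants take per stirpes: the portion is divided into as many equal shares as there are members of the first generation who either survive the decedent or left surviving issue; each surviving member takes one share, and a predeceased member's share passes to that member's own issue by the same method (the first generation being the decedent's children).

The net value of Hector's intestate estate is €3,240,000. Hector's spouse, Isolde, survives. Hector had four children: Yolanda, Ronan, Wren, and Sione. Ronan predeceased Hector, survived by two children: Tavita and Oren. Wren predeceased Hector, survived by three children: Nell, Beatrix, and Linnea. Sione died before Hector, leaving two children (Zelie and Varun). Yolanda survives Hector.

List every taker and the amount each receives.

Isolde: €1,296,000; Yolanda: €486,000; Tavita: €243,000; Oren: €243,000; Nell: €162,000; Beatrix: €162,000; Linnea: €162,000; Zelie: €243,000; Varun: €243,000

Isolde takes two-fifths of €3,240,000 = €1,296,000. The remaining €1,944,000 passes to the descendants.
The descendants' portion (€1,944,000) is divided into 4 shares of €486,000: Yolanda takes €486,000; Ronan's €486,000 share passes to Ronan's issue; Wren's €486,000 share passes to Wren's issue; Sione's €486,000 share passes to Sione's issue.
Ronan's share (€486,000) is divided into 2 shares of €243,000: Tavita and Oren each take €243,000.
Wren's share (€486,000) is divided into 3 shares of €162,000: Nell, Beatrix, and Linnea each take €162,000.
Sione's share (€486,000) is divided into 2 shares of €243,000: Zelie and Varun each take €243,000.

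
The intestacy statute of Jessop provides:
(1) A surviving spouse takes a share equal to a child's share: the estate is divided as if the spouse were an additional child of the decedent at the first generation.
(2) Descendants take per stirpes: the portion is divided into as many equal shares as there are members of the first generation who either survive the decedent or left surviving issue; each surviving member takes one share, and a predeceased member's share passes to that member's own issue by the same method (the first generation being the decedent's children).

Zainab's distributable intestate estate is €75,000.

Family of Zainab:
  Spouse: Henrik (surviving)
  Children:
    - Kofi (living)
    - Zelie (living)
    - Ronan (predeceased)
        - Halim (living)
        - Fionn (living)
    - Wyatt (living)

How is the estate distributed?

Henrik: €15,000; Kofi: €15,000; Zelie: €15,000; Halim: €7,500; Fionn: €7,500; Wyatt: €15,000

The spouse counts as an additional share at the children's level, so there are 5 primary shares of €15,000. Henrik takes one such share (€15,000).
The children's combined portion (€60,000) is divided into 4 shares of €15,000: Kofi, Zelie, and Wyatt each take €15,000; Ronan's €15,000 share passes to Ronan's issue.
Ronan's share (€15,000) is divided into 2 shares of €7,500: Halim and Fionn each take €7,500.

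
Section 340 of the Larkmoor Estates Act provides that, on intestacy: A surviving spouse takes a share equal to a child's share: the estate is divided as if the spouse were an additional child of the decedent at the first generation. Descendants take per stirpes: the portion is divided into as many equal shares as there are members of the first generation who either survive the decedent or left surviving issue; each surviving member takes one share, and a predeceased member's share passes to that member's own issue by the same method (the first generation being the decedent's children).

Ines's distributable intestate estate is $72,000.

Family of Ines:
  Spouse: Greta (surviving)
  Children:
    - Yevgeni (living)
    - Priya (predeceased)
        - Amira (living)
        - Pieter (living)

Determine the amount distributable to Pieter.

The spouse counts as an additional share at the children's level, so there are 3 primary shares of $24,000. Greta takes one such share ($24,000).
The children's combined portion ($48,000) is divided into 2 shares of $24,000: Yevgeni takes $24,000; Priya's $24,000 share passes to Priya's issue.
Priya's share ($24,000) is divided into 2 shares of $12,000: Amira and Pieter each take $12,000.

Pieter receives $12,000.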